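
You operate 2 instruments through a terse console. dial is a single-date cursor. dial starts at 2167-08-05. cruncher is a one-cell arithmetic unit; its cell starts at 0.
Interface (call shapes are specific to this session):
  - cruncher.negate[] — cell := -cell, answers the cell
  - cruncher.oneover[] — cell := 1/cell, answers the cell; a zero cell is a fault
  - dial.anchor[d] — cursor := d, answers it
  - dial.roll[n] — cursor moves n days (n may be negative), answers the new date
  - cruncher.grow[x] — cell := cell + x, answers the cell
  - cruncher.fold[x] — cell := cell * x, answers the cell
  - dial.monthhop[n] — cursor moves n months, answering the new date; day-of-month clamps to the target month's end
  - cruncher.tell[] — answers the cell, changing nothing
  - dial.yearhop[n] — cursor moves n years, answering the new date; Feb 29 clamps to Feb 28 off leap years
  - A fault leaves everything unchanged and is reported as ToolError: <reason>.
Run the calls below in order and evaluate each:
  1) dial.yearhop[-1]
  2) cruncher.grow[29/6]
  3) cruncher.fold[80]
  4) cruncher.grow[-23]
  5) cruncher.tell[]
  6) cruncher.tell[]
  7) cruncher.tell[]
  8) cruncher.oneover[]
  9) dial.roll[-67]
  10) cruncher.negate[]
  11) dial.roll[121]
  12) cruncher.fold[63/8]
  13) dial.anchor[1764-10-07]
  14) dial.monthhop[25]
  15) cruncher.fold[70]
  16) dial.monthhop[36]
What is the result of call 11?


;; 1. yearhop(n='-1') == 2166-08-05
;; 2. grow(x='29/6') == 29/6
;; 3. fold(x='80') == 1160/3
;; 4. grow(x='-23') == 1091/3
;; 5. tell() == 1091/3
;; 6. tell() == 1091/3
;; 7. tell() == 1091/3
;; 8. oneover() == 3/1091
;; 9. roll(n='-67') == 2166-05-30
;; 10. negate() == -3/1091
;; 11. roll(n='121') == 2166-09-28
;; 12. fold(x='63/8') == -189/8728
;; 13. anchor(d='1764-10-07') == 1764-10-07
;; 14. monthhop(n='25') == 1766-11-07
;; 15. fold(x='70') == -6615/4364
;; 16. monthhop(n='36') == 1769-11-07

Answer: 2166-09-28


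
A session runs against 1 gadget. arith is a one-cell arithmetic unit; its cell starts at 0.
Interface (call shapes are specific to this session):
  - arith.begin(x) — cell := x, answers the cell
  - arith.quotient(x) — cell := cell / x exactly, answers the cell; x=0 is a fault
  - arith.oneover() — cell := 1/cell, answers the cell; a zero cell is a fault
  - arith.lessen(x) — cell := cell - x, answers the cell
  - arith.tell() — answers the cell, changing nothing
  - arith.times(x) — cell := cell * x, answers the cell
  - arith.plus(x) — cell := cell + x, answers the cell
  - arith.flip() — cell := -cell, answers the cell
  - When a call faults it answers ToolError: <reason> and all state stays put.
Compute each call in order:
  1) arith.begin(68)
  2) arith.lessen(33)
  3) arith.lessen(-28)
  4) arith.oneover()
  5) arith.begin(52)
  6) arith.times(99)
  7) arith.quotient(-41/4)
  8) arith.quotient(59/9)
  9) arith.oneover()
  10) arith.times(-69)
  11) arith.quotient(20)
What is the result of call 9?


# 1. arith.begin(x: 68) : 68
# 2. arith.lessen(x: 33) : 35
# 3. arith.lessen(x: -28) : 63
# 4. arith.oneover() : 1/63
# 5. arith.begin(x: 52) : 52
# 6. arith.times(x: 99) : 5148
# 7. arith.quotient(x: -41/4) : -20592/41
# 8. arith.quotient(x: 59/9) : -185328/2419
# 9. arith.oneover() : -2419/185328
# 10. arith.times(x: -69) : 55637/61776
# 11. arith.quotient(x: 20) : 55637/1235520

Answer: -2419/185328


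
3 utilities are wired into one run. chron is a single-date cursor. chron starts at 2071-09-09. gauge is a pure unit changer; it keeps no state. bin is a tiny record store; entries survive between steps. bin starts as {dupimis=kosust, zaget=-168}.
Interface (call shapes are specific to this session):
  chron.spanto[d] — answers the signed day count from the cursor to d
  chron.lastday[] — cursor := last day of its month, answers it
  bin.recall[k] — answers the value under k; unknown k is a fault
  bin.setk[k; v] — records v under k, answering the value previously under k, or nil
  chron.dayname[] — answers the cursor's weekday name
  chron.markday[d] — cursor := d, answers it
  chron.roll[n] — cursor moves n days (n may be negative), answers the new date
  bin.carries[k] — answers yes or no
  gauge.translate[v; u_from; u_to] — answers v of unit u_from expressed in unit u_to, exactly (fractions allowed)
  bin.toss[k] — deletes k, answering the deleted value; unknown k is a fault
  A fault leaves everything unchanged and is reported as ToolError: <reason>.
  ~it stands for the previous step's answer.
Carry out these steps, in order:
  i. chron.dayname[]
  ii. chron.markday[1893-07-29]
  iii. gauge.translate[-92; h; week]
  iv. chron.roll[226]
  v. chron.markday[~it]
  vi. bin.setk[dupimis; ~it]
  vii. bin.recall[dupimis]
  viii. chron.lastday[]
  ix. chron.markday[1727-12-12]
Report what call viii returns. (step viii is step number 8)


Answer: 1894-03-31

Derivation:
Calling chron.dayname(), — result: Wednesday.
Calling chron.markday with d='1893-07-29', giving 1893-07-29.
Using gauge.translate with v='-92', u_from='h', u_to='week': -23/42.
Invoking chron.roll with n='226', which returns 1894-03-12.
Now I run chron.markday with d='~it', giving 1894-03-12.
Next I call bin.setk with k='dupimis', v='~it', yielding kosust.
I run bin.recall with k='dupimis', and observe 1894-03-12.
Using chron.lastday(), giving 1894-03-31.
I invoke chron.markday with d='1727-12-12', and observe 1727-12-12.


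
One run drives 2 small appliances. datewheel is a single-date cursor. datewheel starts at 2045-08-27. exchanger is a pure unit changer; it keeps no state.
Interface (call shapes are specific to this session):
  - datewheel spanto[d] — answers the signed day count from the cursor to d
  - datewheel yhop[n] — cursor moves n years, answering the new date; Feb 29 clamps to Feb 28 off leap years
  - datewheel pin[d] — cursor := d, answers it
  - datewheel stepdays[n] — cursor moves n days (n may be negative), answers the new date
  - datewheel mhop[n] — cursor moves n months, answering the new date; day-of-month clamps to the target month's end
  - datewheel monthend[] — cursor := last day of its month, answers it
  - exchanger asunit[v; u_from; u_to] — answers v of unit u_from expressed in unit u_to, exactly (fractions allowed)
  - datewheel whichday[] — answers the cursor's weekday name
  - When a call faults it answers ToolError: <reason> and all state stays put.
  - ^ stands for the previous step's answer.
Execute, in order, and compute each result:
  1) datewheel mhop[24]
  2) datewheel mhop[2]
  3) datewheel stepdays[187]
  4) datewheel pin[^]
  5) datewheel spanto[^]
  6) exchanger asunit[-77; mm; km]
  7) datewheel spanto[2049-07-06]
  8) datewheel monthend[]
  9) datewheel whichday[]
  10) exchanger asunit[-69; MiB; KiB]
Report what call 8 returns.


Answer: 2048-05-31

Derivation:
Then datewheel mhop(n→24), and see 2047-08-27.
Next I call datewheel mhop(n→2), and observe 2047-10-27.
Using datewheel stepdays(n→187), and see 2048-05-01.
Using datewheel pin(d→^), and observe 2048-05-01.
Then datewheel spanto(d→^), → 0.
I use exchanger asunit(v→-77, u_from→mm, u_to→km), yielding -77/1000000.
Now I run datewheel spanto(d→2049-07-06), which returns 431.
Invoking datewheel monthend(), giving 2048-05-31.
Now I run datewheel whichday(), yielding Sunday.
Then exchanger asunit(v→-69, u_from→MiB, u_to→KiB), — result: -70656.


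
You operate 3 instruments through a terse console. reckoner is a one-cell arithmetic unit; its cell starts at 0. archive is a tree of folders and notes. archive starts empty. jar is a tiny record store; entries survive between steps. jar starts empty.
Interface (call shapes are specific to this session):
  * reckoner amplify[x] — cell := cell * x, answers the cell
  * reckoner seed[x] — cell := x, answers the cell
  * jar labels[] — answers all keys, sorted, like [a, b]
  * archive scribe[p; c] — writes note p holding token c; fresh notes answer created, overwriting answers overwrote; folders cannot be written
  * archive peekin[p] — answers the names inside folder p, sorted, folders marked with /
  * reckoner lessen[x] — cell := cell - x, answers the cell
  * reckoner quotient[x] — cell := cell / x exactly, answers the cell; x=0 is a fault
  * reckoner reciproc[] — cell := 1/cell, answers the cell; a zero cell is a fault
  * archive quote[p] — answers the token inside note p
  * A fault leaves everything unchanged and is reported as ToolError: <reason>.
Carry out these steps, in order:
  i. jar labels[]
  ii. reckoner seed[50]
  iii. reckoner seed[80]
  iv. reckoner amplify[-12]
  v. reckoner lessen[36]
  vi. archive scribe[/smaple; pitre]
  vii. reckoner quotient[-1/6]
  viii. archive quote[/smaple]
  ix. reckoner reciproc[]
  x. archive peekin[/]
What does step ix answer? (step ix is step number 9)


·→ jar labels()
·← []
·→ reckoner seed(x='50')
·← 50
·→ reckoner seed(x='80')
·← 80
·→ reckoner amplify(x='-12')
·← -960
·→ reckoner lessen(x='36')
·← -996
·→ archive scribe(p='/smaple', c='pitre')
·← created
·→ reckoner quotient(x='-1/6')
·← 5976
·→ archive quote(p='/smaple')
·← pitre
·→ reckoner reciproc()
·← 1/5976
·→ archive peekin(p='/')
·← [smaple]

Answer: 1/5976


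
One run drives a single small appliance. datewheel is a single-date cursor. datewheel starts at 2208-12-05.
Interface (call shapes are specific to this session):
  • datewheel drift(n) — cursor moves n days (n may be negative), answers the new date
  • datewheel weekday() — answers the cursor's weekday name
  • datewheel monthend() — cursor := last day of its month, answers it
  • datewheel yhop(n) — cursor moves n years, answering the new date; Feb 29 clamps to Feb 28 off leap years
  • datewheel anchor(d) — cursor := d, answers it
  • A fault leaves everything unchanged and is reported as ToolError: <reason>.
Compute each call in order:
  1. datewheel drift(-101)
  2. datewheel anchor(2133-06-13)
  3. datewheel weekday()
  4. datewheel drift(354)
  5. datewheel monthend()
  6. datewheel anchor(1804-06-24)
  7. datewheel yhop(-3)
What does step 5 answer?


Answer: 2134-06-30

Derivation:
CALL datewheel drift[n='-101']
RET  2208-08-26
CALL datewheel anchor[d='2133-06-13']
RET  2133-06-13
CALL datewheel weekday[]
RET  Saturday
CALL datewheel drift[n='354']
RET  2134-06-02
CALL datewheel monthend[]
RET  2134-06-30
CALL datewheel anchor[d='1804-06-24']
RET  1804-06-24
CALL datewheel yhop[n='-3']
RET  1801-06-24


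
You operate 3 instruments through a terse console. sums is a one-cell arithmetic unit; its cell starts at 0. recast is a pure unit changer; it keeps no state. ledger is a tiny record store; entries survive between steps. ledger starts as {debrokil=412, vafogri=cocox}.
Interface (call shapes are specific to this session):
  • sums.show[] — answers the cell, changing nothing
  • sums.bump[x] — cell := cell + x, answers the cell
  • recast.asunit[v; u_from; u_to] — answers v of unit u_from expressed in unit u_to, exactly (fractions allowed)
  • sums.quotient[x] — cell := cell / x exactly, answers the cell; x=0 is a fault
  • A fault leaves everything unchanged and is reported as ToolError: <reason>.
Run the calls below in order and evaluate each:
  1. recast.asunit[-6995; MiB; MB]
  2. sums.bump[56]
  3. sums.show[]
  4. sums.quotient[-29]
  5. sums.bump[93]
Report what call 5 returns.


Act: recast.asunit[v='-6995'; u_from='MiB'; u_to='MB']
Obs: -22921216/3125
Act: sums.bump[x='56']
Obs: 56
Act: sums.show[]
Obs: 56
Act: sums.quotient[x='-29']
Obs: -56/29
Act: sums.bump[x='93']
Obs: 2641/29

Answer: 2641/29


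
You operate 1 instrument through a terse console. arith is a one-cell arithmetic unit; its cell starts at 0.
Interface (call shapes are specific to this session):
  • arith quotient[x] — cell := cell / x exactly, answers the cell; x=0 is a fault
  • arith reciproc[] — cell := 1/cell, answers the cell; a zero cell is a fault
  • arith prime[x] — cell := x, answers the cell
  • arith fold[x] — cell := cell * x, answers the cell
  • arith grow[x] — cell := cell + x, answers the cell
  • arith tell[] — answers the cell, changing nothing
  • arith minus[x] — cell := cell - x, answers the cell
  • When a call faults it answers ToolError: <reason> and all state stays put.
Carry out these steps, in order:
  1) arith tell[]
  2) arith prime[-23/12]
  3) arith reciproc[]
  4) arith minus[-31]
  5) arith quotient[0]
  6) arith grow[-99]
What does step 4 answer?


;; 1. arith tell() == 0
;; 2. arith prime(x→-23/12) == -23/12
;; 3. arith reciproc() == -12/23
;; 4. arith minus(x→-31) == 701/23
;; 5. arith quotient(x→0) == ToolError: division by zero
;; 6. arith grow(x→-99) == -1576/23

Answer: 701/23


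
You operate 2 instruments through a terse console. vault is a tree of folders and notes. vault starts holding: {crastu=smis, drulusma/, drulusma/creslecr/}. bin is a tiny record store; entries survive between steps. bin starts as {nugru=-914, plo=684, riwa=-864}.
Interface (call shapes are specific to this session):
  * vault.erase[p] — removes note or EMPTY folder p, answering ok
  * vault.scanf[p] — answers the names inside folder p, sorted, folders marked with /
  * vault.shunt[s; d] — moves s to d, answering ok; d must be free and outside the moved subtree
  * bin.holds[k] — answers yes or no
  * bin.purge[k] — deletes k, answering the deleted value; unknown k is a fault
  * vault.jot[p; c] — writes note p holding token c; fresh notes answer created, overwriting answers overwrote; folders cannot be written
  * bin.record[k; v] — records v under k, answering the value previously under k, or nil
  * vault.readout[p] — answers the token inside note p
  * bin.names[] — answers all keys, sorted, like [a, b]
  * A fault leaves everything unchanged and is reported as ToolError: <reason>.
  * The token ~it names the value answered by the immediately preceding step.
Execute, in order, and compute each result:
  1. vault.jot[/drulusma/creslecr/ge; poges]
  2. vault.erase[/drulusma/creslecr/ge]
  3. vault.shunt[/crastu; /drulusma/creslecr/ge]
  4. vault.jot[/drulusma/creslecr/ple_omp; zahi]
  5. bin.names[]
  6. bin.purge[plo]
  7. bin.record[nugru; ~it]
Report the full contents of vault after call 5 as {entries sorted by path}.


Answer: {drulusma/, drulusma/creslecr/, drulusma/creslecr/ge=smis, drulusma/creslecr/ple_omp=zahi}

Derivation:
Act: jot[/drulusma/creslecr/ge; poges]
Obs: created
Act: erase[/drulusma/creslecr/ge]
Obs: ok
Act: shunt[/crastu; /drulusma/creslecr/ge]
Obs: ok
Act: jot[/drulusma/creslecr/ple_omp; zahi]
Obs: created
Act: names[]
Obs: [nugru, plo, riwa]
Act: purge[plo]
Obs: 684
Act: record[nugru; ~it]
Obs: -914


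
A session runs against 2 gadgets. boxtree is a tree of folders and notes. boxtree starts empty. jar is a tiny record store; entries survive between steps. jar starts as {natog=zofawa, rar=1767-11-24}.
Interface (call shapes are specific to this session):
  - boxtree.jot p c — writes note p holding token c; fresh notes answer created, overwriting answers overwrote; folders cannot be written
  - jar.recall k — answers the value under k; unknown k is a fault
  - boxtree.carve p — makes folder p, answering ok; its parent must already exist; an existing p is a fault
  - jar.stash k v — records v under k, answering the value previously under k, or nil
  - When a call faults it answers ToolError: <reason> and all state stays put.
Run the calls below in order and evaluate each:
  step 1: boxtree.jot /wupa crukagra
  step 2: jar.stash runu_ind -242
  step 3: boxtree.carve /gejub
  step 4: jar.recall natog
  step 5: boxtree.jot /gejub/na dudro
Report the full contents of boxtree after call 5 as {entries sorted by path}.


Answer: {gejub/, gejub/na=dudro, wupa=crukagra}

Derivation:
-- 1. boxtree.jot(p→/wupa, c→crukagra) => created
-- 2. jar.stash(k→runu_ind, v→-242) => nil
-- 3. boxtree.carve(p→/gejub) => ok
-- 4. jar.recall(k→natog) => zofawa
-- 5. boxtree.jot(p→/gejub/na, c→dudro) => created


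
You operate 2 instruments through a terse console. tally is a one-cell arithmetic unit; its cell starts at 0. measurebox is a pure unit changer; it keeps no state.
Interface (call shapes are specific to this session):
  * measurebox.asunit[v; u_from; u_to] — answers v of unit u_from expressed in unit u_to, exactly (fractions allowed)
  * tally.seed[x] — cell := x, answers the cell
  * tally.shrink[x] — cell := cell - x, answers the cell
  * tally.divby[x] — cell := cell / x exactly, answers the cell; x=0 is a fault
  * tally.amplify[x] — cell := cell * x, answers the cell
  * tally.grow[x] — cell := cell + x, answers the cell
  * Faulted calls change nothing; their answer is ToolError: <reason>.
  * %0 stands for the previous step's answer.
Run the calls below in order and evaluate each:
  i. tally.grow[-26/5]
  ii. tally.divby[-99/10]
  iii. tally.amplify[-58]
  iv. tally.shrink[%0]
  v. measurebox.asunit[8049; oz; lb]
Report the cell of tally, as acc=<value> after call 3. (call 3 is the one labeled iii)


I use grow with x: -26/5, — result: -26/5.
I invoke divby with x: -99/10, yielding 52/99.
I use amplify with x: -58, → -3016/99.
I run shrink with x: %0, yielding 0.
Now I run asunit with v: 8049, u_from: oz, u_to: lb, — result: 8049/16.

Answer: acc=-3016/99


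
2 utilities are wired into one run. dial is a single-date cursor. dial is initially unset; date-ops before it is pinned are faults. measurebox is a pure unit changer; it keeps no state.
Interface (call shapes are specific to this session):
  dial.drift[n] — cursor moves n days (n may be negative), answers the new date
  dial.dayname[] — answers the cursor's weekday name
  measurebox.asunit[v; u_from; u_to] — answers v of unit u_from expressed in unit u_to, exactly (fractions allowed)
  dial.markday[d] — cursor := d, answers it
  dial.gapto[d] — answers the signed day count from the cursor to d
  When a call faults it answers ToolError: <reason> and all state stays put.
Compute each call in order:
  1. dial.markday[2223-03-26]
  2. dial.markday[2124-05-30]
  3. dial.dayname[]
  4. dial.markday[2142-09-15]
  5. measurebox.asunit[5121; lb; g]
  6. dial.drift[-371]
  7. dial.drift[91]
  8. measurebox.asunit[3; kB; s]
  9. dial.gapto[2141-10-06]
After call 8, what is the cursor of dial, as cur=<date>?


Act: dial.markday[d→2223-03-26]
Obs: 2223-03-26
Act: dial.markday[d→2124-05-30]
Obs: 2124-05-30
Act: dial.dayname[]
Obs: Tuesday
Act: dial.markday[d→2142-09-15]
Obs: 2142-09-15
Act: measurebox.asunit[v→5121; u_from→lb; u_to→g]
Obs: 232284652677/100000
Act: dial.drift[n→-371]
Obs: 2141-09-09
Act: dial.drift[n→91]
Obs: 2141-12-09
Act: measurebox.asunit[v→3; u_from→kB; u_to→s]
Obs: ToolError: incompatible units
Act: dial.gapto[d→2141-10-06]
Obs: -64

Answer: cur=2141-12-09


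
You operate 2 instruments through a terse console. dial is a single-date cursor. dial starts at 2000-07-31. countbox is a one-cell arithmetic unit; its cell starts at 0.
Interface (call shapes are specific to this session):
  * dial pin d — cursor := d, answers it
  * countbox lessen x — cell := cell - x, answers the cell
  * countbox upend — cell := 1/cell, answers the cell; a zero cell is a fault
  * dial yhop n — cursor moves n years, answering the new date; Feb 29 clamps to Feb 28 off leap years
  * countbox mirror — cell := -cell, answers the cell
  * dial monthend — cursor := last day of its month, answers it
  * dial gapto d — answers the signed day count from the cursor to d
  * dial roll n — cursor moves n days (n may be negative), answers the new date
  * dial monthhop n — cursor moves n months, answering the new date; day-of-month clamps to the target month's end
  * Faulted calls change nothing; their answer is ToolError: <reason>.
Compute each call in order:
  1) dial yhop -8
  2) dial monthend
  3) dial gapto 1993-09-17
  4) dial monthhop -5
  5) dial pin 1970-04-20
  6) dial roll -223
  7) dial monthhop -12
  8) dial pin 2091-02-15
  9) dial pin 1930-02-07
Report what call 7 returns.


> dial yhop n→-8
  1992-07-31
> dial monthend
  1992-07-31
> dial gapto d→1993-09-17
  413
> dial monthhop n→-5
  1992-02-29
> dial pin d→1970-04-20
  1970-04-20
> dial roll n→-223
  1969-09-09
> dial monthhop n→-12
  1968-09-09
> dial pin d→2091-02-15
  2091-02-15
> dial pin d→1930-02-07
  1930-02-07

Answer: 1968-09-09


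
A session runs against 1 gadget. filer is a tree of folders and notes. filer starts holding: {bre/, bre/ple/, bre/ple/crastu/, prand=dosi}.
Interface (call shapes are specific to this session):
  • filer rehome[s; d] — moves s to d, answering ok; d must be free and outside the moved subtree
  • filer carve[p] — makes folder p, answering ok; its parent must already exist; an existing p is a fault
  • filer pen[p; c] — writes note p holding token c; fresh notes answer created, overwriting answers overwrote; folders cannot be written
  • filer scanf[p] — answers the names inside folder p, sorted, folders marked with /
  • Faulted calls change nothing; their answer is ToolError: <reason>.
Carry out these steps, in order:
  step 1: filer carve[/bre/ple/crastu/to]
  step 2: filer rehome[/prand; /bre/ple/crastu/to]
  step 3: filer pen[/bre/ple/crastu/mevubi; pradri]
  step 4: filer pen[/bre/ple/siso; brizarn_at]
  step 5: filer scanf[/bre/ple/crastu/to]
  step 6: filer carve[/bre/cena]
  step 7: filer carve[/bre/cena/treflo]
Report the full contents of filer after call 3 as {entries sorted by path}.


% filer carve p='/bre/ple/crastu/to'
[out] ok
% filer rehome s='/prand' d='/bre/ple/crastu/to'
[out] ToolError: exists
% filer pen p='/bre/ple/crastu/mevubi' c='pradri'
[out] created
% filer pen p='/bre/ple/siso' c='brizarn_at'
[out] created
% filer scanf p='/bre/ple/crastu/to'
[out] []
% filer carve p='/bre/cena'
[out] ok
% filer carve p='/bre/cena/treflo'
[out] ok

Answer: {bre/, bre/ple/, bre/ple/crastu/, bre/ple/crastu/mevubi=pradri, bre/ple/crastu/to/, prand=dosi}


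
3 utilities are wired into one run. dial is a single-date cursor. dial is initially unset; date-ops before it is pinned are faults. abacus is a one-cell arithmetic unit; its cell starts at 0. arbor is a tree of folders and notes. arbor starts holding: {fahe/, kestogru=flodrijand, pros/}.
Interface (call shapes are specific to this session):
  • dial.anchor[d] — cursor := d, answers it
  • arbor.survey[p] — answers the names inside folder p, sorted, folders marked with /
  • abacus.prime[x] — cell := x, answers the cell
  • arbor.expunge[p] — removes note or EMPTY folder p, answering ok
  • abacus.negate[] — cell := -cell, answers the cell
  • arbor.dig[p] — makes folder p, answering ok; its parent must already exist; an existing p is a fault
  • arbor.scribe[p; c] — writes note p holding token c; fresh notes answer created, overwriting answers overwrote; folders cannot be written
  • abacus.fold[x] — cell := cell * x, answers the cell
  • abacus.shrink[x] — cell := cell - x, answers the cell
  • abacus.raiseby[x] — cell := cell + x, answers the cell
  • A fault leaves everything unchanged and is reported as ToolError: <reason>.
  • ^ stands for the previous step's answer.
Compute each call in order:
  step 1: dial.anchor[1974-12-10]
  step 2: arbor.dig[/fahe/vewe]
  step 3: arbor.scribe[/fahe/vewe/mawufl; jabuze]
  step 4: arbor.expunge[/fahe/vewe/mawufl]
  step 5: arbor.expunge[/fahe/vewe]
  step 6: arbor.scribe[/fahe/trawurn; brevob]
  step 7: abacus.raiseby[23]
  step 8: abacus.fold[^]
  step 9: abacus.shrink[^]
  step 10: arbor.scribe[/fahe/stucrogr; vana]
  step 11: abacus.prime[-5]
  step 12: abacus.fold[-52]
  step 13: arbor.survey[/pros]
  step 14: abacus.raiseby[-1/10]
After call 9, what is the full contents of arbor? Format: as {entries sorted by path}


Answer: {fahe/, fahe/trawurn=brevob, kestogru=flodrijand, pros/}

Derivation:
==> dial.anchor(d: 1974-12-10)
<== 1974-12-10
==> arbor.dig(p: /fahe/vewe)
<== ok
==> arbor.scribe(p: /fahe/vewe/mawufl, c: jabuze)
<== created
==> arbor.expunge(p: /fahe/vewe/mawufl)
<== ok
==> arbor.expunge(p: /fahe/vewe)
<== ok
==> arbor.scribe(p: /fahe/trawurn, c: brevob)
<== created
==> abacus.raiseby(x: 23)
<== 23
==> abacus.fold(x: ^)
<== 529
==> abacus.shrink(x: ^)
<== 0
==> arbor.scribe(p: /fahe/stucrogr, c: vana)
<== created
==> abacus.prime(x: -5)
<== -5
==> abacus.fold(x: -52)
<== 260
==> arbor.survey(p: /pros)
<== []
==> abacus.raiseby(x: -1/10)
<== 2599/10


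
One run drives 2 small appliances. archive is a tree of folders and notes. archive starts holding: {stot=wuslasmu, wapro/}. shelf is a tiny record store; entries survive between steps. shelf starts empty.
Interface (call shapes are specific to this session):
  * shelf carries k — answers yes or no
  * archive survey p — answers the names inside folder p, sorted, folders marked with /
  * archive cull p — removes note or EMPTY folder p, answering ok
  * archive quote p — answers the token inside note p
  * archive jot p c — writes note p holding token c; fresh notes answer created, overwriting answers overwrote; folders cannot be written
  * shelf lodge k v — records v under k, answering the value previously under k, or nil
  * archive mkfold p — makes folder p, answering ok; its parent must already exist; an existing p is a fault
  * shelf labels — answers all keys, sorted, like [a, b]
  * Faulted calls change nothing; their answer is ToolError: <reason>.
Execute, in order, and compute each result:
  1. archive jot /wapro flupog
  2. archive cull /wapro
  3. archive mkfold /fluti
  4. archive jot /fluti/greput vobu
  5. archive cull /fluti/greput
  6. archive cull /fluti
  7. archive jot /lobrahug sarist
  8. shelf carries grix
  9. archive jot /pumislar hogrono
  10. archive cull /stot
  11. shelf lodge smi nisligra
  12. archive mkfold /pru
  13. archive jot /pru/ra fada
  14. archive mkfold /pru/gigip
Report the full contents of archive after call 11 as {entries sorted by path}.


;; archive jot(p: /wapro, c: flupog) -> ToolError: is a directory
;; archive cull(p: /wapro) -> ok
;; archive mkfold(p: /fluti) -> ok
;; archive jot(p: /fluti/greput, c: vobu) -> created
;; archive cull(p: /fluti/greput) -> ok
;; archive cull(p: /fluti) -> ok
;; archive jot(p: /lobrahug, c: sarist) -> created
;; shelf carries(k: grix) -> no
;; archive jot(p: /pumislar, c: hogrono) -> created
;; archive cull(p: /stot) -> ok
;; shelf lodge(k: smi, v: nisligra) -> nil
;; archive mkfold(p: /pru) -> ok
;; archive jot(p: /pru/ra, c: fada) -> created
;; archive mkfold(p: /pru/gigip) -> ok

Answer: {lobrahug=sarist, pumislar=hogrono}


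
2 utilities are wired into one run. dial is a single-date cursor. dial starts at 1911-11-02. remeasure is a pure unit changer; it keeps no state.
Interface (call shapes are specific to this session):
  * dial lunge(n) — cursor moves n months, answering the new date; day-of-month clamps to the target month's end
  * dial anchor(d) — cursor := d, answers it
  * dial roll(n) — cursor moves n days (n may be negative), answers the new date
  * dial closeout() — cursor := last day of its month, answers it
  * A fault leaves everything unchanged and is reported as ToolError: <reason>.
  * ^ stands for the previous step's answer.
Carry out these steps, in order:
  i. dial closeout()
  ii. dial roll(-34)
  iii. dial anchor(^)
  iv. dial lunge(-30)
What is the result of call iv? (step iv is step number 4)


[in] dial closeout
:: 1911-11-30
[in] dial roll n→-34
:: 1911-10-27
[in] dial anchor d→^
:: 1911-10-27
[in] dial lunge n→-30
:: 1909-04-27

Answer: 1909-04-27


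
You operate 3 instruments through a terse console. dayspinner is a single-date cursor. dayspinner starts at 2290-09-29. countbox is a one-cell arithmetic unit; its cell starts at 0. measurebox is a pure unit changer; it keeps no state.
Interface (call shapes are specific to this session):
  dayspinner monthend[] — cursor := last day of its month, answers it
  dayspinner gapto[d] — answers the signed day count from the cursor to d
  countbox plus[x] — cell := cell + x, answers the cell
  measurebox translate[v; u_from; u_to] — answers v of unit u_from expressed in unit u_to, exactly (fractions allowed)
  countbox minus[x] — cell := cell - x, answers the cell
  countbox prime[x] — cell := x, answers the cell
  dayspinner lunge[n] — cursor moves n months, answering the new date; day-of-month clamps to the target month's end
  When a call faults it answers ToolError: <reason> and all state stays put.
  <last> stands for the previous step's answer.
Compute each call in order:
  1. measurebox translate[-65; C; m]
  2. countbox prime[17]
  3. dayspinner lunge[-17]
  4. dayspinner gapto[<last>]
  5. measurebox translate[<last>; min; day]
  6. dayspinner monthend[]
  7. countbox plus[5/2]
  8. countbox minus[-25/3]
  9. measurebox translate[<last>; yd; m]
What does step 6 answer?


Act: measurebox translate[v→-65; u_from→C; u_to→m]
Obs: ToolError: incompatible units
Act: countbox prime[x→17]
Obs: 17
Act: dayspinner lunge[n→-17]
Obs: 2289-04-29
Act: dayspinner gapto[d→<last>]
Obs: 0
Act: measurebox translate[v→<last>; u_from→min; u_to→day]
Obs: 0
Act: dayspinner monthend[]
Obs: 2289-04-30
Act: countbox plus[x→5/2]
Obs: 39/2
Act: countbox minus[x→-25/3]
Obs: 167/6
Act: measurebox translate[v→<last>; u_from→yd; u_to→m]
Obs: 63627/2500

Answer: 2289-04-30


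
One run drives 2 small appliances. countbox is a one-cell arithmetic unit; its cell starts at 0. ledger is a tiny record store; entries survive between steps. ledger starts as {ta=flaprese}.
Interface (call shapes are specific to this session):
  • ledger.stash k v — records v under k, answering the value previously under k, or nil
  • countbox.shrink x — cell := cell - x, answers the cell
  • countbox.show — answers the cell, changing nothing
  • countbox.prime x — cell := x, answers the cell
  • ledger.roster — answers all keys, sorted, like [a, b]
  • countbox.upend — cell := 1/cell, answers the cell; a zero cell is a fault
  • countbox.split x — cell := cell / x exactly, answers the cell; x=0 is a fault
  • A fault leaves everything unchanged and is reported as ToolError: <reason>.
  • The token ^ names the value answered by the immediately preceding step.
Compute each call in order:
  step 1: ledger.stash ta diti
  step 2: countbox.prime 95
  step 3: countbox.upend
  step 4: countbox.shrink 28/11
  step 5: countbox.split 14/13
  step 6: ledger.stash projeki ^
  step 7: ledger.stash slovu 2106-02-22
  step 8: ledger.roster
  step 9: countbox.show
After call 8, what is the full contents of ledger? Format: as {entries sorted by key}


CALL ledger.stash[k: ta; v: diti]
RET  flaprese
CALL countbox.prime[x: 95]
RET  95
CALL countbox.upend[]
RET  1/95
CALL countbox.shrink[x: 28/11]
RET  -2649/1045
CALL countbox.split[x: 14/13]
RET  -34437/14630
CALL ledger.stash[k: projeki; v: ^]
RET  nil
CALL ledger.stash[k: slovu; v: 2106-02-22]
RET  nil
CALL ledger.roster[]
RET  [projeki, slovu, ta]
CALL countbox.show[]
RET  -34437/14630

Answer: {projeki=-34437/14630, slovu=2106-02-22, ta=diti}


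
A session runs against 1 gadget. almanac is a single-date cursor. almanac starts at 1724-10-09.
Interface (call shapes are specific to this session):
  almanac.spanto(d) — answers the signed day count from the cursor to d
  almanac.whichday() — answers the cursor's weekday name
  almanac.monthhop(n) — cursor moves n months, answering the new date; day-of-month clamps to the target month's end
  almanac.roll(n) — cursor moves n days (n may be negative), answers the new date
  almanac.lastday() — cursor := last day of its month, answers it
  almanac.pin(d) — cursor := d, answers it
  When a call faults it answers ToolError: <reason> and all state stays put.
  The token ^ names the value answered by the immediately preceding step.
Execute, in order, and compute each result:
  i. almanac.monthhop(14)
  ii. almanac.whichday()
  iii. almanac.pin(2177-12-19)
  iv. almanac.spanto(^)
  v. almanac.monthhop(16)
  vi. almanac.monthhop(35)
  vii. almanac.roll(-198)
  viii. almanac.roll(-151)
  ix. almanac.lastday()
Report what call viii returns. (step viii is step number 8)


I call almanac.monthhop on n→14, → 1725-12-09.
Then almanac.whichday(), which returns Sunday.
I try almanac.pin on d→2177-12-19, → 2177-12-19.
Now I run almanac.spanto on d→^, and get 0.
Using almanac.monthhop on n→16: 2179-04-19.
Then almanac.monthhop on n→35, and see 2182-03-19.
I call almanac.roll on n→-198, giving 2181-09-02.
Then almanac.roll on n→-151, → 2181-04-04.
Now I run almanac.lastday(), and see 2181-04-30.

Answer: 2181-04-04


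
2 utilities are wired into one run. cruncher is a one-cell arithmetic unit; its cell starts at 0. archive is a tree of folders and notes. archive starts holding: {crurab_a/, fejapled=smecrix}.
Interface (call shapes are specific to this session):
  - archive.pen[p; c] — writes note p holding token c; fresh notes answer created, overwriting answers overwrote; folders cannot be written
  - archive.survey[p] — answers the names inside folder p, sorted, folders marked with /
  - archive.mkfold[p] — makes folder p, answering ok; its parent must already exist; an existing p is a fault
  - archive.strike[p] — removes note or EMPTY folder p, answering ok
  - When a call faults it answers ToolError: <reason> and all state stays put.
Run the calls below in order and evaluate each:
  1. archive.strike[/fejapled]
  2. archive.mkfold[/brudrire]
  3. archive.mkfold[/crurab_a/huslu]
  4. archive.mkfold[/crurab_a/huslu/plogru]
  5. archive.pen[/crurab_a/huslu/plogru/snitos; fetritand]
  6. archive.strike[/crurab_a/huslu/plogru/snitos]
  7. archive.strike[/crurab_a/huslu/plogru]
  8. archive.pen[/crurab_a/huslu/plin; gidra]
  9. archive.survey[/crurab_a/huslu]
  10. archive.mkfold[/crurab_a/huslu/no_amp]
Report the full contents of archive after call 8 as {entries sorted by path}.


Answer: {brudrire/, crurab_a/, crurab_a/huslu/, crurab_a/huslu/plin=gidra}

Derivation:
// strike(/fejapled) => ok
// mkfold(/brudrire) => ok
// mkfold(/crurab_a/huslu) => ok
// mkfold(/crurab_a/huslu/plogru) => ok
// pen(/crurab_a/huslu/plogru/snitos, fetritand) => created
// strike(/crurab_a/huslu/plogru/snitos) => ok
// strike(/crurab_a/huslu/plogru) => ok
// pen(/crurab_a/huslu/plin, gidra) => created
// survey(/crurab_a/huslu) => [plin]
// mkfold(/crurab_a/huslu/no_amp) => ok


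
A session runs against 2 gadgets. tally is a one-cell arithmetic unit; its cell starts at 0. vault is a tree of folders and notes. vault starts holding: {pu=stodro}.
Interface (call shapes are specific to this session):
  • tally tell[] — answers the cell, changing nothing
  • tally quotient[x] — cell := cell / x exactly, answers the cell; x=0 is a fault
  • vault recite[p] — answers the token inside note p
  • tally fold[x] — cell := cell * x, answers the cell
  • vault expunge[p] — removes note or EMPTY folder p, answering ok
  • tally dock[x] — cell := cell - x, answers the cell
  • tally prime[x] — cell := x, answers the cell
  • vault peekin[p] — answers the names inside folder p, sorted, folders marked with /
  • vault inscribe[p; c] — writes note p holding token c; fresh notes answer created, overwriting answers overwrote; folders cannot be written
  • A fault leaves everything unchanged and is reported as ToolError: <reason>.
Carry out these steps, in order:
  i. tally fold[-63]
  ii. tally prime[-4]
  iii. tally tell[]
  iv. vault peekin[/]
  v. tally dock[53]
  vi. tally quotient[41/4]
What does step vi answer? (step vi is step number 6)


>> tally fold(x='-63')
<< 0
>> tally prime(x='-4')
<< -4
>> tally tell()
<< -4
>> vault peekin(p='/')
<< [pu]
>> tally dock(x='53')
<< -57
>> tally quotient(x='41/4')
<< -228/41

Answer: -228/41


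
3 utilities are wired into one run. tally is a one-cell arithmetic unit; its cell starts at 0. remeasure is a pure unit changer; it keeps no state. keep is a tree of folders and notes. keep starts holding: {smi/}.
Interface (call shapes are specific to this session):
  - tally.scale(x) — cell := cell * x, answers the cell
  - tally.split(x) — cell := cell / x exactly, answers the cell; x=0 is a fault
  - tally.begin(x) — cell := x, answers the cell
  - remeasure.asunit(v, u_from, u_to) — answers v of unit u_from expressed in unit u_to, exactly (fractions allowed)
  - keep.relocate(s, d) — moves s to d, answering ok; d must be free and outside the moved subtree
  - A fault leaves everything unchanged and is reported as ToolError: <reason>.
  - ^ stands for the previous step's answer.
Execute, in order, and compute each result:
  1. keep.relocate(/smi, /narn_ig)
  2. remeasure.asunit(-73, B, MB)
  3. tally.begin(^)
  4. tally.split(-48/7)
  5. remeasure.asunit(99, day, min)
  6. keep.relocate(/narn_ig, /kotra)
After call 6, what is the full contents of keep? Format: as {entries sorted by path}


Answer: {kotra/}

Derivation:
Act: relocate[s=/smi; d=/narn_ig]
Obs: ok
Act: asunit[v=-73; u_from=B; u_to=MB]
Obs: -73/1000000
Act: begin[x=^]
Obs: -73/1000000
Act: split[x=-48/7]
Obs: 511/48000000
Act: asunit[v=99; u_from=day; u_to=min]
Obs: 142560
Act: relocate[s=/narn_ig; d=/kotra]
Obs: ok


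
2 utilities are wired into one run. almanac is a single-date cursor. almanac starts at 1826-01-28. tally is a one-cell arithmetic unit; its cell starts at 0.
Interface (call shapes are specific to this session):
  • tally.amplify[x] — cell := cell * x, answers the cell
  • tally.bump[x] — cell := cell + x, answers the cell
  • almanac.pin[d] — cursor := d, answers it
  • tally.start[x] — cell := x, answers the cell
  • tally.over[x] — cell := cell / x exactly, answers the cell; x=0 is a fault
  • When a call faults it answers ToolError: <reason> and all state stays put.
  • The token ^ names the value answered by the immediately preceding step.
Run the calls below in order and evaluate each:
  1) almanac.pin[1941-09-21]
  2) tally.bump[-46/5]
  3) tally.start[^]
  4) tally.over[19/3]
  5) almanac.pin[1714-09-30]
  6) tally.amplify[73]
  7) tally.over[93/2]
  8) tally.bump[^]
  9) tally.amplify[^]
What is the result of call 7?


Answer: -6716/2945

Derivation:
Do: pin[d='1941-09-21']
See: 1941-09-21
Do: bump[x='-46/5']
See: -46/5
Do: start[x='^']
See: -46/5
Do: over[x='19/3']
See: -138/95
Do: pin[d='1714-09-30']
See: 1714-09-30
Do: amplify[x='73']
See: -10074/95
Do: over[x='93/2']
See: -6716/2945
Do: bump[x='^']
See: -13432/2945
Do: amplify[x='^']
See: 180418624/8673025


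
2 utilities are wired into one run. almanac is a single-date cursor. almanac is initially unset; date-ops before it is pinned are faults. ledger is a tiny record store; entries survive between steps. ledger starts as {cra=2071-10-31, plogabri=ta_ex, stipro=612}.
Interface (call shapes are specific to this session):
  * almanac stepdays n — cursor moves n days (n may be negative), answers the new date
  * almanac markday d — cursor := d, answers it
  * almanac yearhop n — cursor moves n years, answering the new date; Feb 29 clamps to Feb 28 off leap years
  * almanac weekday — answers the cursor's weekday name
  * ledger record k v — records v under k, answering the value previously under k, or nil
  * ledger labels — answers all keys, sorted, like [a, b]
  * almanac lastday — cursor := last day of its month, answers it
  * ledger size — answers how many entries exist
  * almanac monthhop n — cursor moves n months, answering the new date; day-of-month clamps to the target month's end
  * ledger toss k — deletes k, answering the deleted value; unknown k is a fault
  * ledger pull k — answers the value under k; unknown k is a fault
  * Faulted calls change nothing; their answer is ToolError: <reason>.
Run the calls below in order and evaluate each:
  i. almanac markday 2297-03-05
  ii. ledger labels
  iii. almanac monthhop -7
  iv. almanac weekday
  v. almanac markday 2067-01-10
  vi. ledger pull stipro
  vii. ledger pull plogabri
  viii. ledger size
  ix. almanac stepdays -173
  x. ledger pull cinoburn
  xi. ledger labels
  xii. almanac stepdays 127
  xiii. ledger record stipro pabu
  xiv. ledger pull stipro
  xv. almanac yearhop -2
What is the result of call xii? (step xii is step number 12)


# 1. almanac markday(d=2297-03-05) == 2297-03-05
# 2. ledger labels() == [cra, plogabri, stipro]
# 3. almanac monthhop(n=-7) == 2296-08-05
# 4. almanac weekday() == Wednesday
# 5. almanac markday(d=2067-01-10) == 2067-01-10
# 6. ledger pull(k=stipro) == 612
# 7. ledger pull(k=plogabri) == ta_ex
# 8. ledger size() == 3
# 9. almanac stepdays(n=-173) == 2066-07-21
# 10. ledger pull(k=cinoburn) == ToolError: no such key cinoburn
# 11. ledger labels() == [cra, plogabri, stipro]
# 12. almanac stepdays(n=127) == 2066-11-25
# 13. ledger record(k=stipro, v=pabu) == 612
# 14. ledger pull(k=stipro) == pabu
# 15. almanac yearhop(n=-2) == 2064-11-25

Answer: 2066-11-25
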